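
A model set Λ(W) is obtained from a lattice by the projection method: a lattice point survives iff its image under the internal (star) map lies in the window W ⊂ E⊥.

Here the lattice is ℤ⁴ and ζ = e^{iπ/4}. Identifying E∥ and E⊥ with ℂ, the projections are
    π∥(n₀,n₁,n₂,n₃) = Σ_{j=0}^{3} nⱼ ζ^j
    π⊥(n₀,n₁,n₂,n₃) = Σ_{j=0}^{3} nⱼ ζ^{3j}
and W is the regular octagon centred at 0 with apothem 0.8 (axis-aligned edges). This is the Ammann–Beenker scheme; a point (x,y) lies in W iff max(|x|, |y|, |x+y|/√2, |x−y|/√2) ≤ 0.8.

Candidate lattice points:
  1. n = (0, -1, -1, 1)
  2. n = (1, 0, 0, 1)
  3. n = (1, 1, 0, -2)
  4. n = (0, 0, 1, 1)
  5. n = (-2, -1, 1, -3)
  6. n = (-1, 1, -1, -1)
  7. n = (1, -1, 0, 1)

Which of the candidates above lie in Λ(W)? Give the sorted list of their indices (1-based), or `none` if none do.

4

Internal map: ζ^{3j} for j=0..3 gives (1,0), (−√2/2,√2/2), (0,−1), (√2/2,√2/2).
candidate 1: n = (0, -1, -1, 1) → π⊥ ≈ (+1.4142, +1.0000); max(|x|,|y|,|x±y|/√2) = 1.7071 > 0.8 ⇒ ∉ W
candidate 2: n = (1, 0, 0, 1) → π⊥ ≈ (+1.7071, +0.7071); max(|x|,|y|,|x±y|/√2) = 1.7071 > 0.8 ⇒ ∉ W
candidate 3: n = (1, 1, 0, -2) → π⊥ ≈ (-1.1213, -0.7071); max(|x|,|y|,|x±y|/√2) = 1.2929 > 0.8 ⇒ ∉ W
candidate 4: n = (0, 0, 1, 1) → π⊥ ≈ (+0.7071, -0.2929); max(|x|,|y|,|x±y|/√2) = 0.7071 ≤ 0.8 ⇒ ∈ W
candidate 5: n = (-2, -1, 1, -3) → π⊥ ≈ (-3.4142, -3.8284); max(|x|,|y|,|x±y|/√2) = 5.1213 > 0.8 ⇒ ∉ W
candidate 6: n = (-1, 1, -1, -1) → π⊥ ≈ (-2.4142, +1.0000); max(|x|,|y|,|x±y|/√2) = 2.4142 > 0.8 ⇒ ∉ W
candidate 7: n = (1, -1, 0, 1) → π⊥ ≈ (+2.4142, +0.0000); max(|x|,|y|,|x±y|/√2) = 2.4142 > 0.8 ⇒ ∉ W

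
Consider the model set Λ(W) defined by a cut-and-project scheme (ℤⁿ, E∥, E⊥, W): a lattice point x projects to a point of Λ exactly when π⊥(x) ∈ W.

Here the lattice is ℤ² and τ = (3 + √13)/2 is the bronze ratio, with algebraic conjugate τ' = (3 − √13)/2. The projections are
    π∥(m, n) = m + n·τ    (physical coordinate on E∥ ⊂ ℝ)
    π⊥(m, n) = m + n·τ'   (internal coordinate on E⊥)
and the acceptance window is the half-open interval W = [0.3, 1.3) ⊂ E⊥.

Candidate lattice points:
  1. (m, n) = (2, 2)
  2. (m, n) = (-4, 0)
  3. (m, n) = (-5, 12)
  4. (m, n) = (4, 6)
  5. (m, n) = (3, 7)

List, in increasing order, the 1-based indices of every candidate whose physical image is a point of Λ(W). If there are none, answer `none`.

5

τ' = (3−√13)/2 ≈ -0.3028.
#1 (2,2): internal coord 2 + (2)·τ' = +1.3944; +1.3944 ∉ [0.3, 1.3) → out
#2 (-4,0): internal coord -4 + (0)·τ' = -4.0000; -4.0000 ∉ [0.3, 1.3) → out
#3 (-5,12): internal coord -5 + (12)·τ' = -8.6333; -8.6333 ∉ [0.3, 1.3) → out
#4 (4,6): internal coord 4 + (6)·τ' = +2.1833; +2.1833 ∉ [0.3, 1.3) → out
#5 (3,7): internal coord 3 + (7)·τ' = +0.8806; +0.8806 ∈ [0.3, 1.3) → IN Λ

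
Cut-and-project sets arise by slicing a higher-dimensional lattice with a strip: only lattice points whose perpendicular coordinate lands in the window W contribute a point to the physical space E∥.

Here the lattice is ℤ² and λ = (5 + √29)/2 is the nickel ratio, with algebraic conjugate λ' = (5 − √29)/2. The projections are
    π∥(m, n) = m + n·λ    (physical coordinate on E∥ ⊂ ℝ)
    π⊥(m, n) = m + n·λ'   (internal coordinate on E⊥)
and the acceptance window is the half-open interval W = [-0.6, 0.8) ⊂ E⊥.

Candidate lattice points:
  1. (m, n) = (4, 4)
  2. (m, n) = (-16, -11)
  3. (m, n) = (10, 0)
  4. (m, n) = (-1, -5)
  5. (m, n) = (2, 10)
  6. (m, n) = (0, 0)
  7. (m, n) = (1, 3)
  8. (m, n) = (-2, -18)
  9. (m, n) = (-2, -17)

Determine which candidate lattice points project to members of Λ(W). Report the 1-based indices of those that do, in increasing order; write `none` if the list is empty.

4, 5, 6, 7

λ' = (5−√29)/2 ≈ -0.19258.
#1 (4,4): internal coord 4 + (4)·λ' = +3.22967; +3.22967 ∉ [-0.6, 0.8) → out
#2 (-16,-11): internal coord -16 + (-11)·λ' = -13.88159; -13.88159 ∉ [-0.6, 0.8) → out
#3 (10,0): internal coord 10 + (0)·λ' = +10.00000; +10.00000 ∉ [-0.6, 0.8) → out
#4 (-1,-5): internal coord -1 + (-5)·λ' = -0.03709; -0.03709 ∈ [-0.6, 0.8) → IN Λ
#5 (2,10): internal coord 2 + (10)·λ' = +0.07418; +0.07418 ∈ [-0.6, 0.8) → IN Λ
#6 (0,0): internal coord 0 + (0)·λ' = +0.00000; +0.00000 ∈ [-0.6, 0.8) → IN Λ
#7 (1,3): internal coord 1 + (3)·λ' = +0.42225; +0.42225 ∈ [-0.6, 0.8) → IN Λ
#8 (-2,-18): internal coord -2 + (-18)·λ' = +1.46648; +1.46648 ∉ [-0.6, 0.8) → out
#9 (-2,-17): internal coord -2 + (-17)·λ' = +1.27390; +1.27390 ∉ [-0.6, 0.8) → out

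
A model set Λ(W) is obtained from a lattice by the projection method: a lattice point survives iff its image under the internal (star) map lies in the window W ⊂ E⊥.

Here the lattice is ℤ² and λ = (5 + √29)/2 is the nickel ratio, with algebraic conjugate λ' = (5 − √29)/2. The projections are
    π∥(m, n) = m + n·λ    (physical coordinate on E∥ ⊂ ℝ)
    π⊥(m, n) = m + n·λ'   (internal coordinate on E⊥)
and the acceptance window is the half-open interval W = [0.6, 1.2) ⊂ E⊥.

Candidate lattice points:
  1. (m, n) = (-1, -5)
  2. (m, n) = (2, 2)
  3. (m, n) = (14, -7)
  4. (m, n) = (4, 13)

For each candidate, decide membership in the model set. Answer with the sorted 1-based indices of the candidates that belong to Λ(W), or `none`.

λ' = (5−√29)/2 ≈ -0.192582.
candidate 1: (m,n)=(-1,-5) → π∥ = -1-5·λ ≈ -26.962912, π⊥ = -1-5·λ' ≈ -0.037088 ∉ [0.6, 1.2) ⇒ out
candidate 2: (m,n)=(2,2) → π∥ = 2+2·λ ≈ 12.385165, π⊥ = 2+2·λ' ≈ 1.614835 ∉ [0.6, 1.2) ⇒ out
candidate 3: (m,n)=(14,-7) → π∥ = 14-7·λ ≈ -22.348077, π⊥ = 14-7·λ' ≈ 15.348077 ∉ [0.6, 1.2) ⇒ out
candidate 4: (m,n)=(4,13) → π∥ = 4+13·λ ≈ 71.503571, π⊥ = 4+13·λ' ≈ 1.496429 ∉ [0.6, 1.2) ⇒ out

none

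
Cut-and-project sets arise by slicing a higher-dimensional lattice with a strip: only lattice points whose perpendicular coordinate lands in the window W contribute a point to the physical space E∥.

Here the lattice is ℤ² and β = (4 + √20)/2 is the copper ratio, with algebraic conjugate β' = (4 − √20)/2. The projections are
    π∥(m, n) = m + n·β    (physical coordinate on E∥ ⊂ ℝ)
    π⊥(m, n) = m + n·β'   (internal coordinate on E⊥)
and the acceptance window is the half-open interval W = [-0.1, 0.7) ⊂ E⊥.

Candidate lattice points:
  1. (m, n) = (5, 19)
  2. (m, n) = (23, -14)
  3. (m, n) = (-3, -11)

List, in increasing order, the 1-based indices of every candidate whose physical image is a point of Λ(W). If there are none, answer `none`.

Compute β' = (4−√20)/2 = -0.236068, so π⊥(m,n) = m -0.236068·n.
#1 (5,19): internal coord 5 + (19)·β' = +0.514708; +0.514708 ∈ [-0.1, 0.7) → IN Λ
#2 (23,-14): internal coord 23 + (-14)·β' = +26.304952; +26.304952 ∉ [-0.1, 0.7) → out
#3 (-3,-11): internal coord -3 + (-11)·β' = -0.403252; -0.403252 ∉ [-0.1, 0.7) → out

1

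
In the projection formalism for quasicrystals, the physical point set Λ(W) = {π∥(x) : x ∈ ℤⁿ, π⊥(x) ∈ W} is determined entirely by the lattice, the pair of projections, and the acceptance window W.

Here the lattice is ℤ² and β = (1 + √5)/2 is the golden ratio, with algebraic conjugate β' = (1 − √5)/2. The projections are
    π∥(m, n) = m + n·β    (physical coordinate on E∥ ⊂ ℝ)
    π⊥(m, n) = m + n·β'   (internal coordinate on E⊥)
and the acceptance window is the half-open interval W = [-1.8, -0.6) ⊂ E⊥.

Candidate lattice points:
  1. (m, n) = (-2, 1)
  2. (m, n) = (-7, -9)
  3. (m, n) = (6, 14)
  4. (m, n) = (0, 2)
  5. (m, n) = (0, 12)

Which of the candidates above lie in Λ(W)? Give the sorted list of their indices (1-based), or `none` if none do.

2, 4

Compute β' = (1−√5)/2 = -0.618034, so π⊥(m,n) = m -0.618034·n.
candidate 1: (m,n)=(-2,1) → π∥ = -2+1·β ≈ -0.381966, π⊥ = -2+1·β' ≈ -2.618034 ∉ [-1.8, -0.6) ⇒ out
candidate 2: (m,n)=(-7,-9) → π∥ = -7-9·β ≈ -21.562306, π⊥ = -7-9·β' ≈ -1.437694 ∈ [-1.8, -0.6) ⇒ IN Λ
candidate 3: (m,n)=(6,14) → π∥ = 6+14·β ≈ 28.652476, π⊥ = 6+14·β' ≈ -2.652476 ∉ [-1.8, -0.6) ⇒ out
candidate 4: (m,n)=(0,2) → π∥ = 0+2·β ≈ 3.236068, π⊥ = 0+2·β' ≈ -1.236068 ∈ [-1.8, -0.6) ⇒ IN Λ
candidate 5: (m,n)=(0,12) → π∥ = 0+12·β ≈ 19.416408, π⊥ = 0+12·β' ≈ -7.416408 ∉ [-1.8, -0.6) ⇒ out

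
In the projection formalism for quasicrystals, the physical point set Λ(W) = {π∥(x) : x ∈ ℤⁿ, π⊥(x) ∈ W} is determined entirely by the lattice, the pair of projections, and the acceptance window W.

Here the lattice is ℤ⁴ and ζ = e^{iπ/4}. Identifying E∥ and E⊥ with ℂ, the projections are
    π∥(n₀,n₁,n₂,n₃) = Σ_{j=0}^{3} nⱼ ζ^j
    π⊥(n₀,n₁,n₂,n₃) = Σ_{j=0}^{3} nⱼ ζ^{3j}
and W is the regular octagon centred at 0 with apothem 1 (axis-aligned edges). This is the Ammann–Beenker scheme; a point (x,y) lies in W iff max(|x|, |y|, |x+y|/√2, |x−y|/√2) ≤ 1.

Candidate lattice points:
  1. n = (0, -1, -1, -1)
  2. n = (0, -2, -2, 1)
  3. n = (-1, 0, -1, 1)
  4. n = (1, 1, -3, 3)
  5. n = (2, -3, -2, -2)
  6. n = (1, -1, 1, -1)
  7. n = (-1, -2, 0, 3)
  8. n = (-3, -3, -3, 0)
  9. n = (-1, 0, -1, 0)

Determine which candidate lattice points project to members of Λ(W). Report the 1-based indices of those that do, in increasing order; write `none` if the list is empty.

1

With ζ = e^{iπ/4} the internal vectors are ζ^0,ζ^3,ζ^6,ζ^9.
candidate 1: n = (0, -1, -1, -1) → π⊥ ≈ (+0.00000, -0.41421); max(|x|,|y|,|x±y|/√2) = 0.41421 ≤ 1 ⇒ ∈ W
candidate 2: n = (0, -2, -2, 1) → π⊥ ≈ (+2.12132, +1.29289); max(|x|,|y|,|x±y|/√2) = 2.41421 > 1 ⇒ ∉ W
candidate 3: n = (-1, 0, -1, 1) → π⊥ ≈ (-0.29289, +1.70711); max(|x|,|y|,|x±y|/√2) = 1.70711 > 1 ⇒ ∉ W
candidate 4: n = (1, 1, -3, 3) → π⊥ ≈ (+2.41421, +5.82843); max(|x|,|y|,|x±y|/√2) = 5.82843 > 1 ⇒ ∉ W
candidate 5: n = (2, -3, -2, -2) → π⊥ ≈ (+2.70711, -1.53553); max(|x|,|y|,|x±y|/√2) = 3.00000 > 1 ⇒ ∉ W
candidate 6: n = (1, -1, 1, -1) → π⊥ ≈ (+1.00000, -2.41421); max(|x|,|y|,|x±y|/√2) = 2.41421 > 1 ⇒ ∉ W
candidate 7: n = (-1, -2, 0, 3) → π⊥ ≈ (+2.53553, +0.70711); max(|x|,|y|,|x±y|/√2) = 2.53553 > 1 ⇒ ∉ W
candidate 8: n = (-3, -3, -3, 0) → π⊥ ≈ (-0.87868, +0.87868); max(|x|,|y|,|x±y|/√2) = 1.24264 > 1 ⇒ ∉ W
candidate 9: n = (-1, 0, -1, 0) → π⊥ ≈ (-1.00000, +1.00000); max(|x|,|y|,|x±y|/√2) = 1.41421 > 1 ⇒ ∉ W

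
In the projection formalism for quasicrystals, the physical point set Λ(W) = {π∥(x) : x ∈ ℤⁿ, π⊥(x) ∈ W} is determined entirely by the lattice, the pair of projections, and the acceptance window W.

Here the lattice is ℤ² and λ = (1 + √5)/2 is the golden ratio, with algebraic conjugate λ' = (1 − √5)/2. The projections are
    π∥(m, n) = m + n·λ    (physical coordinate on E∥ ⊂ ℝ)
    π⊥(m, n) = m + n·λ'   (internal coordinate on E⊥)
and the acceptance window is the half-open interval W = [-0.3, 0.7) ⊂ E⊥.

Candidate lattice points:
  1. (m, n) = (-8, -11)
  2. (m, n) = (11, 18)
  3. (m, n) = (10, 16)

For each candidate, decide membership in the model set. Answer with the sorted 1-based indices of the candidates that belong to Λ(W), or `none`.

2, 3

λ' = (1−√5)/2 ≈ -0.61803.
[1] lift (-8,-11): star map gives -1.20163; window check -0.3 ≤ -1.20163 < 0.7 is false → out
[2] lift (11,18): star map gives -0.12461; window check -0.3 ≤ -0.12461 < 0.7 is true → IN Λ
[3] lift (10,16): star map gives 0.11146; window check -0.3 ≤ 0.11146 < 0.7 is true → IN Λ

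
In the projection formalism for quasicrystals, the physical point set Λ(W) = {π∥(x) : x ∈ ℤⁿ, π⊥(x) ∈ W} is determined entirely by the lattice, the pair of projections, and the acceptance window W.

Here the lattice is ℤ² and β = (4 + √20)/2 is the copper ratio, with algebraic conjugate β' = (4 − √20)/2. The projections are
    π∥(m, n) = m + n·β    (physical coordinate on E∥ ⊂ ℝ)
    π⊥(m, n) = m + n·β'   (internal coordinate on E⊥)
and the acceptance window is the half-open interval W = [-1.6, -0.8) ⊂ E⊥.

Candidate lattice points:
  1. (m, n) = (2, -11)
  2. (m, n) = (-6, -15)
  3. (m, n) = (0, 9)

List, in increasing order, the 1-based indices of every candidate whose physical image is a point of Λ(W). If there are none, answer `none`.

Numerically β ≈ 4.2361 and β' = −1/β ≈ -0.2361.
[1] lift (2,-11): star map gives 4.5967; window check -1.6 ≤ 4.5967 < -0.8 is false → out
[2] lift (-6,-15): star map gives -2.4590; window check -1.6 ≤ -2.4590 < -0.8 is false → out
[3] lift (0,9): star map gives -2.1246; window check -1.6 ≤ -2.1246 < -0.8 is false → out

none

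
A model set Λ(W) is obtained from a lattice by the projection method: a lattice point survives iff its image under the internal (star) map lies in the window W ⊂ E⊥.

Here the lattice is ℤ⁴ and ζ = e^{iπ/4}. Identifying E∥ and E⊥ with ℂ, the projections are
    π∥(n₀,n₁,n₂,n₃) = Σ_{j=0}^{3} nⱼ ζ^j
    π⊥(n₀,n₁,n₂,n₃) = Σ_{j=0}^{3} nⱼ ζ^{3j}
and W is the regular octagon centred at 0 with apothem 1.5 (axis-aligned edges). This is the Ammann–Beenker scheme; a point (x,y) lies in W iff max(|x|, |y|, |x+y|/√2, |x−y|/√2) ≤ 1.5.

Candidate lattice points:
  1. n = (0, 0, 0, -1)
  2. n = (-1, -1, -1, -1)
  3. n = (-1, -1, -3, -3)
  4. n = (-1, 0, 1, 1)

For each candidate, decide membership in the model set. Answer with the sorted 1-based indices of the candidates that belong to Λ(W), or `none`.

Internal map: ζ^{3j} for j=0..3 gives (1,0), (−√2/2,√2/2), (0,−1), (√2/2,√2/2).
#1 (0, 0, 0, -1): internal (-0.707107, -0.707107); octagon support 1.000000 vs apothem 1.5 → ∈ W
#2 (-1, -1, -1, -1): internal (-1.000000, -0.414214); octagon support 1.000000 vs apothem 1.5 → ∈ W
#3 (-1, -1, -3, -3): internal (-2.414214, 0.171573); octagon support 2.414214 vs apothem 1.5 → ∉ W
#4 (-1, 0, 1, 1): internal (-0.292893, -0.292893); octagon support 0.414214 vs apothem 1.5 → ∈ W

1, 2, 4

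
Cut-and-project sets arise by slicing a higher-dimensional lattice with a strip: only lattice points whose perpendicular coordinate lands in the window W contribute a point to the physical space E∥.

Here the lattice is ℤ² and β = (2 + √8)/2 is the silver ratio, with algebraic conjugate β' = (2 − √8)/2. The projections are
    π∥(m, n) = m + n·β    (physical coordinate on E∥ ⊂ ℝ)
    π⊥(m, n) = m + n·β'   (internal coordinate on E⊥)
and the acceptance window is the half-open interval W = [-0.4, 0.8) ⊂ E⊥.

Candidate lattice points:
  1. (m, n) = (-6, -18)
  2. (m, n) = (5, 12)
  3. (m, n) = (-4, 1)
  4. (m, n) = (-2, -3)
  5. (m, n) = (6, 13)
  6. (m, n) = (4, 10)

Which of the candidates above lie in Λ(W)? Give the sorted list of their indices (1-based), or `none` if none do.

2, 5, 6

Numerically β ≈ 2.414214 and β' = −1/β ≈ -0.414214.
#1 (-6,-18): internal coord -6 + (-18)·β' = +1.455844; +1.455844 ∉ [-0.4, 0.8) → out
#2 (5,12): internal coord 5 + (12)·β' = +0.029437; +0.029437 ∈ [-0.4, 0.8) → IN Λ
#3 (-4,1): internal coord -4 + (1)·β' = -4.414214; -4.414214 ∉ [-0.4, 0.8) → out
#4 (-2,-3): internal coord -2 + (-3)·β' = -0.757359; -0.757359 ∉ [-0.4, 0.8) → out
#5 (6,13): internal coord 6 + (13)·β' = +0.615224; +0.615224 ∈ [-0.4, 0.8) → IN Λ
#6 (4,10): internal coord 4 + (10)·β' = -0.142136; -0.142136 ∈ [-0.4, 0.8) → IN Λ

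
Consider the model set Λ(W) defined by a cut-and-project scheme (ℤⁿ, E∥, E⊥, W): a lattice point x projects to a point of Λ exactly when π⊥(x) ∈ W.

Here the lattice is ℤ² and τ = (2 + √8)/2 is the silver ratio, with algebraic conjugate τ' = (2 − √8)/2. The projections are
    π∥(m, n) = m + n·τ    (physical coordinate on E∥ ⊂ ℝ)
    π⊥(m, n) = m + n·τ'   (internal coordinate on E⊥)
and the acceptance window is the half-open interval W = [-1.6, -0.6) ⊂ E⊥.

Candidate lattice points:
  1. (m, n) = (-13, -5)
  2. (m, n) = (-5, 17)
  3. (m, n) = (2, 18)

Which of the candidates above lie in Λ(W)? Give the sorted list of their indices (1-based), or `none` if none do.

none

Compute τ' = (2−√8)/2 = -0.41421, so π⊥(m,n) = m -0.41421·n.
candidate 1: (m,n)=(-13,-5) → π∥ = -13-5·τ ≈ -25.07107, π⊥ = -13-5·τ' ≈ -10.92893 ∉ [-1.6, -0.6) ⇒ out
candidate 2: (m,n)=(-5,17) → π∥ = -5+17·τ ≈ 36.04163, π⊥ = -5+17·τ' ≈ -12.04163 ∉ [-1.6, -0.6) ⇒ out
candidate 3: (m,n)=(2,18) → π∥ = 2+18·τ ≈ 45.45584, π⊥ = 2+18·τ' ≈ -5.45584 ∉ [-1.6, -0.6) ⇒ out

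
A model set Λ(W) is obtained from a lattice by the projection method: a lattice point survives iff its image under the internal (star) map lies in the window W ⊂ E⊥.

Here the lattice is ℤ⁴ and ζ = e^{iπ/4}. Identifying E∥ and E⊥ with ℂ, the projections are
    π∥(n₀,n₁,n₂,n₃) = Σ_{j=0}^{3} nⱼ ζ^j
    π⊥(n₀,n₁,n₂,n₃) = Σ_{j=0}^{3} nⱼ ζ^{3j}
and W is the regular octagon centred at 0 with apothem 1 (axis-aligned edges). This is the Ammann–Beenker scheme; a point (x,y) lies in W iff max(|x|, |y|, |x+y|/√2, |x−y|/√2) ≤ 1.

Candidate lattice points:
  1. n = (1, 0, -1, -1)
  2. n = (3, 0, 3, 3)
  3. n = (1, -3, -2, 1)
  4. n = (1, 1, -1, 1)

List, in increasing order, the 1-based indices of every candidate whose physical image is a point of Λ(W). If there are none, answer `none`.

1

π⊥(n) = n₀ + n₁ζ³ + n₂ζ⁶ + n₃ζ⁹ where ζ = e^{iπ/4}.
#1 (1, 0, -1, -1): internal (0.292893, 0.292893); octagon support 0.414214 vs apothem 1 → ∈ W
#2 (3, 0, 3, 3): internal (5.121320, -0.878680); octagon support 5.121320 vs apothem 1 → ∉ W
#3 (1, -3, -2, 1): internal (3.828427, 0.585786); octagon support 3.828427 vs apothem 1 → ∉ W
#4 (1, 1, -1, 1): internal (1.000000, 2.414214); octagon support 2.414214 vs apothem 1 → ∉ W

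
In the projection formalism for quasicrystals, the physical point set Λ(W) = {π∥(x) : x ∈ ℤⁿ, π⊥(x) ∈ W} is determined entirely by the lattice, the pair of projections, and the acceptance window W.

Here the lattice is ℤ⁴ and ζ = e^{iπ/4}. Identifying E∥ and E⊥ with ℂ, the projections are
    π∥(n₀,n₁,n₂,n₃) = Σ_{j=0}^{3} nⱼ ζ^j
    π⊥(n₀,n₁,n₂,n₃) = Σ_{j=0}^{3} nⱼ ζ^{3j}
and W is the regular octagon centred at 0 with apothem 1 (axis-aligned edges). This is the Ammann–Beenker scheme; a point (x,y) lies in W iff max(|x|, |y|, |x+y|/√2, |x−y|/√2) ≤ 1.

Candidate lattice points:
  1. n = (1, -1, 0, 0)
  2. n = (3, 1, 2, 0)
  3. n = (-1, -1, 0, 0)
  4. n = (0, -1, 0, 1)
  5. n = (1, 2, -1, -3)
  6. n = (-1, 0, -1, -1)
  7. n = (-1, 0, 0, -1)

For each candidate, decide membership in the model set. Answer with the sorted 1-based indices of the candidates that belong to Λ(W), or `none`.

3

With ζ = e^{iπ/4} the internal vectors are ζ^0,ζ^3,ζ^6,ζ^9.
candidate 1: n = (1, -1, 0, 0) → π⊥ ≈ (+1.707107, -0.707107); max(|x|,|y|,|x±y|/√2) = 1.707107 > 1 ⇒ ∉ W
candidate 2: n = (3, 1, 2, 0) → π⊥ ≈ (+2.292893, -1.292893); max(|x|,|y|,|x±y|/√2) = 2.535534 > 1 ⇒ ∉ W
candidate 3: n = (-1, -1, 0, 0) → π⊥ ≈ (-0.292893, -0.707107); max(|x|,|y|,|x±y|/√2) = 0.707107 ≤ 1 ⇒ ∈ W
candidate 4: n = (0, -1, 0, 1) → π⊥ ≈ (+1.414214, +0.000000); max(|x|,|y|,|x±y|/√2) = 1.414214 > 1 ⇒ ∉ W
candidate 5: n = (1, 2, -1, -3) → π⊥ ≈ (-2.535534, +0.292893); max(|x|,|y|,|x±y|/√2) = 2.535534 > 1 ⇒ ∉ W
candidate 6: n = (-1, 0, -1, -1) → π⊥ ≈ (-1.707107, +0.292893); max(|x|,|y|,|x±y|/√2) = 1.707107 > 1 ⇒ ∉ W
candidate 7: n = (-1, 0, 0, -1) → π⊥ ≈ (-1.707107, -0.707107); max(|x|,|y|,|x±y|/√2) = 1.707107 > 1 ⇒ ∉ W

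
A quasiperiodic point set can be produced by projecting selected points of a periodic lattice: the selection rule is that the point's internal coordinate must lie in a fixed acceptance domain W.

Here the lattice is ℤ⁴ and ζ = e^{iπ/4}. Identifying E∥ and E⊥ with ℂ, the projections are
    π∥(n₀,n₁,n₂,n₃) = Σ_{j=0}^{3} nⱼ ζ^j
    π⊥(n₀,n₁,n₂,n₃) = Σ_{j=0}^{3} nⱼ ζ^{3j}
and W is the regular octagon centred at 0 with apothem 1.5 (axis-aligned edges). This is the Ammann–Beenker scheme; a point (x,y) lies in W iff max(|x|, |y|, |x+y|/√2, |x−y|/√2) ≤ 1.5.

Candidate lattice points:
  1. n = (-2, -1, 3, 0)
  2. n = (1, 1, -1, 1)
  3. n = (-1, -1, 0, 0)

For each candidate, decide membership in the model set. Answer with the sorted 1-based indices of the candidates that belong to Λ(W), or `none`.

Internal map: ζ^{3j} for j=0..3 gives (1,0), (−√2/2,√2/2), (0,−1), (√2/2,√2/2).
#1 (-2, -1, 3, 0): internal (-1.29289, -3.70711); octagon support 3.70711 vs apothem 1.5 → ∉ W
#2 (1, 1, -1, 1): internal (1.00000, 2.41421); octagon support 2.41421 vs apothem 1.5 → ∉ W
#3 (-1, -1, 0, 0): internal (-0.29289, -0.70711); octagon support 0.70711 vs apothem 1.5 → ∈ W

3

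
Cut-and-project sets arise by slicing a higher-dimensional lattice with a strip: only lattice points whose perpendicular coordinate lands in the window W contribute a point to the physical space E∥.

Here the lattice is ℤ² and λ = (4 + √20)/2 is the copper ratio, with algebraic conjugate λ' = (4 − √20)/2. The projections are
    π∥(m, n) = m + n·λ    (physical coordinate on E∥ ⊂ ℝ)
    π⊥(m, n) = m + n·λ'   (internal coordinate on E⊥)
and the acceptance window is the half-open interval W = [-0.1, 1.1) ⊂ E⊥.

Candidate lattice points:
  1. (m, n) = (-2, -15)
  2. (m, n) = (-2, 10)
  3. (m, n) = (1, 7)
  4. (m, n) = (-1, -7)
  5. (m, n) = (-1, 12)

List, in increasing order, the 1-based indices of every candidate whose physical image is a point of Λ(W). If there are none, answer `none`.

4

Compute λ' = (4−√20)/2 = -0.236068, so π⊥(m,n) = m -0.236068·n.
candidate 1: (m,n)=(-2,-15) → π∥ = -2-15·λ ≈ -65.541020, π⊥ = -2-15·λ' ≈ 1.541020 ∉ [-0.1, 1.1) ⇒ out
candidate 2: (m,n)=(-2,10) → π∥ = -2+10·λ ≈ 40.360680, π⊥ = -2+10·λ' ≈ -4.360680 ∉ [-0.1, 1.1) ⇒ out
candidate 3: (m,n)=(1,7) → π∥ = 1+7·λ ≈ 30.652476, π⊥ = 1+7·λ' ≈ -0.652476 ∉ [-0.1, 1.1) ⇒ out
candidate 4: (m,n)=(-1,-7) → π∥ = -1-7·λ ≈ -30.652476, π⊥ = -1-7·λ' ≈ 0.652476 ∈ [-0.1, 1.1) ⇒ IN Λ
candidate 5: (m,n)=(-1,12) → π∥ = -1+12·λ ≈ 49.832816, π⊥ = -1+12·λ' ≈ -3.832816 ∉ [-0.1, 1.1) ⇒ out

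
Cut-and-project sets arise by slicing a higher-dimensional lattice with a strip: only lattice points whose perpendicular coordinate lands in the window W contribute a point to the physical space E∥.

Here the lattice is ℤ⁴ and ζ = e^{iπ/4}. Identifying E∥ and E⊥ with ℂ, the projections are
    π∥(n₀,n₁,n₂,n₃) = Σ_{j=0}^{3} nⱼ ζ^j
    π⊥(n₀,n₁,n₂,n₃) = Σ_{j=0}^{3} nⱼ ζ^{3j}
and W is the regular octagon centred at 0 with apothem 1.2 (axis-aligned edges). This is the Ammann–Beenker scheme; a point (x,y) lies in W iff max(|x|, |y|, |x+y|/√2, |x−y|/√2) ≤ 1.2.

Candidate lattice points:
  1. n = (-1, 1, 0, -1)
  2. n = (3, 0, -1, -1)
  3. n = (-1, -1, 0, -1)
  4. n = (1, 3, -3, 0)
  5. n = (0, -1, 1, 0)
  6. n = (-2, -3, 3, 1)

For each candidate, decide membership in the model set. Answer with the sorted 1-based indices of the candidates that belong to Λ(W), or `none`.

none

Internal map: ζ^{3j} for j=0..3 gives (1,0), (−√2/2,√2/2), (0,−1), (√2/2,√2/2).
#1 (-1, 1, 0, -1): internal (-2.4142, 0.0000); octagon support 2.4142 vs apothem 1.2 → ∉ W
#2 (3, 0, -1, -1): internal (2.2929, 0.2929); octagon support 2.2929 vs apothem 1.2 → ∉ W
#3 (-1, -1, 0, -1): internal (-1.0000, -1.4142); octagon support 1.7071 vs apothem 1.2 → ∉ W
#4 (1, 3, -3, 0): internal (-1.1213, 5.1213); octagon support 5.1213 vs apothem 1.2 → ∉ W
#5 (0, -1, 1, 0): internal (0.7071, -1.7071); octagon support 1.7071 vs apothem 1.2 → ∉ W
#6 (-2, -3, 3, 1): internal (0.8284, -4.4142); octagon support 4.4142 vs apothem 1.2 → ∉ W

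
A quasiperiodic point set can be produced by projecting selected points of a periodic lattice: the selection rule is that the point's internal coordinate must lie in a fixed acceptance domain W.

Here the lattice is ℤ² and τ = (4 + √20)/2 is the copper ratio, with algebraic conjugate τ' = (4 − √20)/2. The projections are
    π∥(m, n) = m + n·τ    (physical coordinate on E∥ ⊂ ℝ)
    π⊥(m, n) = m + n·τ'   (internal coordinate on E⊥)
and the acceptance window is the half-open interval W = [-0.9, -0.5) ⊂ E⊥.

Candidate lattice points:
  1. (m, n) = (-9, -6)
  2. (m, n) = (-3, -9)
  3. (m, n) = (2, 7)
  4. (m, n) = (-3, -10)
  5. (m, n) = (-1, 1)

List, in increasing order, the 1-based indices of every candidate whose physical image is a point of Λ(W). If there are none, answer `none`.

2, 4

Numerically τ ≈ 4.23607 and τ' = −1/τ ≈ -0.23607.
candidate 1: (m,n)=(-9,-6) → π∥ = -9-6·τ ≈ -34.41641, π⊥ = -9-6·τ' ≈ -7.58359 ∉ [-0.9, -0.5) ⇒ out
candidate 2: (m,n)=(-3,-9) → π∥ = -3-9·τ ≈ -41.12461, π⊥ = -3-9·τ' ≈ -0.87539 ∈ [-0.9, -0.5) ⇒ IN Λ
candidate 3: (m,n)=(2,7) → π∥ = 2+7·τ ≈ 31.65248, π⊥ = 2+7·τ' ≈ 0.34752 ∉ [-0.9, -0.5) ⇒ out
candidate 4: (m,n)=(-3,-10) → π∥ = -3-10·τ ≈ -45.36068, π⊥ = -3-10·τ' ≈ -0.63932 ∈ [-0.9, -0.5) ⇒ IN Λ
candidate 5: (m,n)=(-1,1) → π∥ = -1+1·τ ≈ 3.23607, π⊥ = -1+1·τ' ≈ -1.23607 ∉ [-0.9, -0.5) ⇒ out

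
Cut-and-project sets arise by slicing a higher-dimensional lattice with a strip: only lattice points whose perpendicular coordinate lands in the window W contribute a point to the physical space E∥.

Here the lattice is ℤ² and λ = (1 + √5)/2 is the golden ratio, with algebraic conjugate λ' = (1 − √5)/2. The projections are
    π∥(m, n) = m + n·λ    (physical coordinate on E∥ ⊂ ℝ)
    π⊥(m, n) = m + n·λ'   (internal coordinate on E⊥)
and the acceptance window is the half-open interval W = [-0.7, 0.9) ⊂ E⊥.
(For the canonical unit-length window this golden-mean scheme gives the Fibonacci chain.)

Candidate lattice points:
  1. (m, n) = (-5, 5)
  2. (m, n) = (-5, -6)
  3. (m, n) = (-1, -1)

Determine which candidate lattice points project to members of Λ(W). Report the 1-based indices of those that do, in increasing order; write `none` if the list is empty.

3

Numerically λ ≈ 1.61803 and λ' = −1/λ ≈ -0.61803.
[1] lift (-5,5): star map gives -8.09017; window check -0.7 ≤ -8.09017 < 0.9 is false → out
[2] lift (-5,-6): star map gives -1.29180; window check -0.7 ≤ -1.29180 < 0.9 is false → out
[3] lift (-1,-1): star map gives -0.38197; window check -0.7 ≤ -0.38197 < 0.9 is true → IN Λ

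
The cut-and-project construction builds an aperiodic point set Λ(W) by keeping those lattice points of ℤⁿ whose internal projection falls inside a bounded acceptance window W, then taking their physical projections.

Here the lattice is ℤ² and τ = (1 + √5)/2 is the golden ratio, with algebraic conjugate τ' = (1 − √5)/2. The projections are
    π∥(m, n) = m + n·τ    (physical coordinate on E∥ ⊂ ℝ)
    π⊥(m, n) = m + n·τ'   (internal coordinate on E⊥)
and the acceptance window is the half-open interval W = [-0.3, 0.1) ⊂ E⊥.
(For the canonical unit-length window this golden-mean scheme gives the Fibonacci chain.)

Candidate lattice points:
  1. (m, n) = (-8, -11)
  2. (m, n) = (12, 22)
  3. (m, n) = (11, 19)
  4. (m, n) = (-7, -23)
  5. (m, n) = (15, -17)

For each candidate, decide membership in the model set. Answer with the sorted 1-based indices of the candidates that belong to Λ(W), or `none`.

none

Numerically τ ≈ 1.618034 and τ' = −1/τ ≈ -0.618034.
candidate 1: (m,n)=(-8,-11) → π∥ = -8-11·τ ≈ -25.798374, π⊥ = -8-11·τ' ≈ -1.201626 ∉ [-0.3, 0.1) ⇒ out
candidate 2: (m,n)=(12,22) → π∥ = 12+22·τ ≈ 47.596748, π⊥ = 12+22·τ' ≈ -1.596748 ∉ [-0.3, 0.1) ⇒ out
candidate 3: (m,n)=(11,19) → π∥ = 11+19·τ ≈ 41.742646, π⊥ = 11+19·τ' ≈ -0.742646 ∉ [-0.3, 0.1) ⇒ out
candidate 4: (m,n)=(-7,-23) → π∥ = -7-23·τ ≈ -44.214782, π⊥ = -7-23·τ' ≈ 7.214782 ∉ [-0.3, 0.1) ⇒ out
candidate 5: (m,n)=(15,-17) → π∥ = 15-17·τ ≈ -12.506578, π⊥ = 15-17·τ' ≈ 25.506578 ∉ [-0.3, 0.1) ⇒ out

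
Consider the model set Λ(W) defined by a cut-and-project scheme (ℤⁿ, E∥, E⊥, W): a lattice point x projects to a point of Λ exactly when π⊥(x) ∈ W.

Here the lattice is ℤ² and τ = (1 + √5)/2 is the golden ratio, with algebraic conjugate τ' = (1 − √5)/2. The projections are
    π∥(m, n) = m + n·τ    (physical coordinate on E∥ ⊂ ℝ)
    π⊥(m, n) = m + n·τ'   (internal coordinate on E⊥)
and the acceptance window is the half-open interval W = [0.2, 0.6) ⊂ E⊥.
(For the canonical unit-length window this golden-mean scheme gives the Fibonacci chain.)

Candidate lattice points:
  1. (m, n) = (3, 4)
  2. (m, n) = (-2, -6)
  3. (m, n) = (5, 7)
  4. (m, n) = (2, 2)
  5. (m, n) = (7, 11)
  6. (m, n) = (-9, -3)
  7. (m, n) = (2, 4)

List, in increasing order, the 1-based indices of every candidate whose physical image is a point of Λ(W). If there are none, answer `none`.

Compute τ' = (1−√5)/2 = -0.6180, so π⊥(m,n) = m -0.6180·n.
[1] lift (3,4): star map gives 0.5279; window check 0.2 ≤ 0.5279 < 0.6 is true → IN Λ
[2] lift (-2,-6): star map gives 1.7082; window check 0.2 ≤ 1.7082 < 0.6 is false → out
[3] lift (5,7): star map gives 0.6738; window check 0.2 ≤ 0.6738 < 0.6 is false → out
[4] lift (2,2): star map gives 0.7639; window check 0.2 ≤ 0.7639 < 0.6 is false → out
[5] lift (7,11): star map gives 0.2016; window check 0.2 ≤ 0.2016 < 0.6 is true → IN Λ
[6] lift (-9,-3): star map gives -7.1459; window check 0.2 ≤ -7.1459 < 0.6 is false → out
[7] lift (2,4): star map gives -0.4721; window check 0.2 ≤ -0.4721 < 0.6 is false → out

1, 5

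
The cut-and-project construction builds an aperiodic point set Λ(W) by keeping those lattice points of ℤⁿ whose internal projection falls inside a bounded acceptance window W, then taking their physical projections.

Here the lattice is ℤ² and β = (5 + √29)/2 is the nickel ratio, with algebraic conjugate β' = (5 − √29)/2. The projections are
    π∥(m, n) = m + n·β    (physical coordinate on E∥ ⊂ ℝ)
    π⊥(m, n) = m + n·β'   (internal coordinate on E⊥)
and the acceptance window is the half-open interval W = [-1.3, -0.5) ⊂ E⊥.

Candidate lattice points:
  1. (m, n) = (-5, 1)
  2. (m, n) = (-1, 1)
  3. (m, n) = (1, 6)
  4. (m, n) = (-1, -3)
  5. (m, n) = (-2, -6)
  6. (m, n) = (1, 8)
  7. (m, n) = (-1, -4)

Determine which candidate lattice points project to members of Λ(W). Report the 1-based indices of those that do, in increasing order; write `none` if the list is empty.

2, 5, 6

β' = (5−√29)/2 ≈ -0.1926.
#1 (-5,1): internal coord -5 + (1)·β' = -5.1926; -5.1926 ∉ [-1.3, -0.5) → out
#2 (-1,1): internal coord -1 + (1)·β' = -1.1926; -1.1926 ∈ [-1.3, -0.5) → IN Λ
#3 (1,6): internal coord 1 + (6)·β' = -0.1555; -0.1555 ∉ [-1.3, -0.5) → out
#4 (-1,-3): internal coord -1 + (-3)·β' = -0.4223; -0.4223 ∉ [-1.3, -0.5) → out
#5 (-2,-6): internal coord -2 + (-6)·β' = -0.8445; -0.8445 ∈ [-1.3, -0.5) → IN Λ
#6 (1,8): internal coord 1 + (8)·β' = -0.5407; -0.5407 ∈ [-1.3, -0.5) → IN Λ
#7 (-1,-4): internal coord -1 + (-4)·β' = -0.2297; -0.2297 ∉ [-1.3, -0.5) → out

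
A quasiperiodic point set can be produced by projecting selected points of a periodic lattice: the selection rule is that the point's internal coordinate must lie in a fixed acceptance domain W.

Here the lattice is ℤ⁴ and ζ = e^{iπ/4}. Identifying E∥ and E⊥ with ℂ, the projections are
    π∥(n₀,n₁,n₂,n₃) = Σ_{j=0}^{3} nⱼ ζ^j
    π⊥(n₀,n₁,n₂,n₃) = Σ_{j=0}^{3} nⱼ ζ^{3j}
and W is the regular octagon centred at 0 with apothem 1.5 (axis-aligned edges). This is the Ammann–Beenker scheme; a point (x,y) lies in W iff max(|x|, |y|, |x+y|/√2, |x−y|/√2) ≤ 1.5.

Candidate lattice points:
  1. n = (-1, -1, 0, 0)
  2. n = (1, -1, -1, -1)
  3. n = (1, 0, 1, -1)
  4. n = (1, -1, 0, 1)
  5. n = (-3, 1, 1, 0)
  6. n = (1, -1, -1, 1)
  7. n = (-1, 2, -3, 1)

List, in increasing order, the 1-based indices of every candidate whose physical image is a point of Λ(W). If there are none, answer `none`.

1, 2

π⊥(n) = n₀ + n₁ζ³ + n₂ζ⁶ + n₃ζ⁹ where ζ = e^{iπ/4}.
#1 (-1, -1, 0, 0): internal (-0.292893, -0.707107); octagon support 0.707107 vs apothem 1.5 → ∈ W
#2 (1, -1, -1, -1): internal (1.000000, -0.414214); octagon support 1.000000 vs apothem 1.5 → ∈ W
#3 (1, 0, 1, -1): internal (0.292893, -1.707107); octagon support 1.707107 vs apothem 1.5 → ∉ W
#4 (1, -1, 0, 1): internal (2.414214, 0.000000); octagon support 2.414214 vs apothem 1.5 → ∉ W
#5 (-3, 1, 1, 0): internal (-3.707107, -0.292893); octagon support 3.707107 vs apothem 1.5 → ∉ W
#6 (1, -1, -1, 1): internal (2.414214, 1.000000); octagon support 2.414214 vs apothem 1.5 → ∉ W
#7 (-1, 2, -3, 1): internal (-1.707107, 5.121320); octagon support 5.121320 vs apothem 1.5 → ∉ W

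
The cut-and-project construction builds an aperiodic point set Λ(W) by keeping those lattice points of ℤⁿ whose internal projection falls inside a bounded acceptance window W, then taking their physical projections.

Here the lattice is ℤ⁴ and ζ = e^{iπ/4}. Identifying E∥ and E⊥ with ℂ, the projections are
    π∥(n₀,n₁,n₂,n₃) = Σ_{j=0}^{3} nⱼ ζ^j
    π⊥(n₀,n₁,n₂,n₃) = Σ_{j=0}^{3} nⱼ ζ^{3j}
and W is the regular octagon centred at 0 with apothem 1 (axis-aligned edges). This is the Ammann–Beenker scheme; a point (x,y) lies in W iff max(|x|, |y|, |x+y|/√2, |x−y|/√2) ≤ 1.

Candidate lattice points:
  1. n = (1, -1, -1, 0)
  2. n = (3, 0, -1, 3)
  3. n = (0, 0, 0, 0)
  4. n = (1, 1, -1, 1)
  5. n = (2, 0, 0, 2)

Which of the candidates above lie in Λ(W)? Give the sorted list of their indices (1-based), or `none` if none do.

With ζ = e^{iπ/4} the internal vectors are ζ^0,ζ^3,ζ^6,ζ^9.
candidate 1: n = (1, -1, -1, 0) → π⊥ ≈ (+1.70711, +0.29289); max(|x|,|y|,|x±y|/√2) = 1.70711 > 1 ⇒ ∉ W
candidate 2: n = (3, 0, -1, 3) → π⊥ ≈ (+5.12132, +3.12132); max(|x|,|y|,|x±y|/√2) = 5.82843 > 1 ⇒ ∉ W
candidate 3: n = (0, 0, 0, 0) → π⊥ ≈ (+0.00000, +0.00000); max(|x|,|y|,|x±y|/√2) = 0.00000 ≤ 1 ⇒ ∈ W
candidate 4: n = (1, 1, -1, 1) → π⊥ ≈ (+1.00000, +2.41421); max(|x|,|y|,|x±y|/√2) = 2.41421 > 1 ⇒ ∉ W
candidate 5: n = (2, 0, 0, 2) → π⊥ ≈ (+3.41421, +1.41421); max(|x|,|y|,|x±y|/√2) = 3.41421 > 1 ⇒ ∉ W

3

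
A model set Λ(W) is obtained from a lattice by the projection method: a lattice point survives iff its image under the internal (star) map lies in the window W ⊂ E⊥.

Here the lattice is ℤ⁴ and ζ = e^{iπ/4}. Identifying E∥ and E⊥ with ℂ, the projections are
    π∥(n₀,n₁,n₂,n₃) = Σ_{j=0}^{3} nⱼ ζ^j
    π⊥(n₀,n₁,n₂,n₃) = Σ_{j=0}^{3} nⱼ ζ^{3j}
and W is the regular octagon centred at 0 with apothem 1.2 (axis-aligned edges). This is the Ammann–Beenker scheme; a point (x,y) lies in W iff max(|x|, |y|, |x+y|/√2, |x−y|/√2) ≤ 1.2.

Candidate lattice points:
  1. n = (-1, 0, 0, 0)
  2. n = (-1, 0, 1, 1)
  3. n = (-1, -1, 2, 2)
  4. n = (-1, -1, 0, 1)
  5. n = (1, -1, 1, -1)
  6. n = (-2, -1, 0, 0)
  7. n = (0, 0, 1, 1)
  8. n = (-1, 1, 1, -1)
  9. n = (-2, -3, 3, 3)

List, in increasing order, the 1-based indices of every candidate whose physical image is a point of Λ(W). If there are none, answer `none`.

With ζ = e^{iπ/4} the internal vectors are ζ^0,ζ^3,ζ^6,ζ^9.
#1 (-1, 0, 0, 0): internal (-1.0000, 0.0000); octagon support 1.0000 vs apothem 1.2 → ∈ W
#2 (-1, 0, 1, 1): internal (-0.2929, -0.2929); octagon support 0.4142 vs apothem 1.2 → ∈ W
#3 (-1, -1, 2, 2): internal (1.1213, -1.2929); octagon support 1.7071 vs apothem 1.2 → ∉ W
#4 (-1, -1, 0, 1): internal (0.4142, 0.0000); octagon support 0.4142 vs apothem 1.2 → ∈ W
#5 (1, -1, 1, -1): internal (1.0000, -2.4142); octagon support 2.4142 vs apothem 1.2 → ∉ W
#6 (-2, -1, 0, 0): internal (-1.2929, -0.7071); octagon support 1.4142 vs apothem 1.2 → ∉ W
#7 (0, 0, 1, 1): internal (0.7071, -0.2929); octagon support 0.7071 vs apothem 1.2 → ∈ W
#8 (-1, 1, 1, -1): internal (-2.4142, -1.0000); octagon support 2.4142 vs apothem 1.2 → ∉ W
#9 (-2, -3, 3, 3): internal (2.2426, -3.0000); octagon support 3.7071 vs apothem 1.2 → ∉ W

1, 2, 4, 7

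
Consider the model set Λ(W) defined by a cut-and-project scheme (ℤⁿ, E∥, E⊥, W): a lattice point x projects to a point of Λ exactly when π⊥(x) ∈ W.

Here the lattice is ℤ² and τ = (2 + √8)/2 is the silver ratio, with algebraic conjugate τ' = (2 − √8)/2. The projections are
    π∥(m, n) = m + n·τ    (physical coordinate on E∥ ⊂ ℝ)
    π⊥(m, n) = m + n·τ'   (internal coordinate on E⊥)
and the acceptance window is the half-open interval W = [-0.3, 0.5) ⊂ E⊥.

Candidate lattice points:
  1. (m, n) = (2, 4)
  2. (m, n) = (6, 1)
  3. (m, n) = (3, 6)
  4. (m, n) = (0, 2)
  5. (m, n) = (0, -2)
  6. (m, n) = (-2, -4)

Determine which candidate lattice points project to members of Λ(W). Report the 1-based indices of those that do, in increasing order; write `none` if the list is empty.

Numerically τ ≈ 2.4142 and τ' = −1/τ ≈ -0.4142.
[1] lift (2,4): star map gives 0.3431; window check -0.3 ≤ 0.3431 < 0.5 is true → IN Λ
[2] lift (6,1): star map gives 5.5858; window check -0.3 ≤ 5.5858 < 0.5 is false → out
[3] lift (3,6): star map gives 0.5147; window check -0.3 ≤ 0.5147 < 0.5 is false → out
[4] lift (0,2): star map gives -0.8284; window check -0.3 ≤ -0.8284 < 0.5 is false → out
[5] lift (0,-2): star map gives 0.8284; window check -0.3 ≤ 0.8284 < 0.5 is false → out
[6] lift (-2,-4): star map gives -0.3431; window check -0.3 ≤ -0.3431 < 0.5 is false → out

1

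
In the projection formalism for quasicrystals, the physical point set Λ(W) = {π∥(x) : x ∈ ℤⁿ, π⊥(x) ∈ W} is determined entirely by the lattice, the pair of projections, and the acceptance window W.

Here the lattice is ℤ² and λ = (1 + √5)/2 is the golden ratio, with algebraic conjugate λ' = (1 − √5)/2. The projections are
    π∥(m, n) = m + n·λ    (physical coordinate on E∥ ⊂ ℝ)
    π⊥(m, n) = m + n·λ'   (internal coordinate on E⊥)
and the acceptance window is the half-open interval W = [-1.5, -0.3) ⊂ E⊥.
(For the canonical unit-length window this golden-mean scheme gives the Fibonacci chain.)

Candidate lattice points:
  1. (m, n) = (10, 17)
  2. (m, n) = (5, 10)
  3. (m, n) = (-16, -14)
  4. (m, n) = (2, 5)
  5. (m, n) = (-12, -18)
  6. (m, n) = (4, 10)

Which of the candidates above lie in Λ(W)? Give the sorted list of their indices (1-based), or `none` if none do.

1, 2, 4, 5

Compute λ' = (1−√5)/2 = -0.6180, so π⊥(m,n) = m -0.6180·n.
[1] lift (10,17): star map gives -0.5066; window check -1.5 ≤ -0.5066 < -0.3 is true → IN Λ
[2] lift (5,10): star map gives -1.1803; window check -1.5 ≤ -1.1803 < -0.3 is true → IN Λ
[3] lift (-16,-14): star map gives -7.3475; window check -1.5 ≤ -7.3475 < -0.3 is false → out
[4] lift (2,5): star map gives -1.0902; window check -1.5 ≤ -1.0902 < -0.3 is true → IN Λ
[5] lift (-12,-18): star map gives -0.8754; window check -1.5 ≤ -0.8754 < -0.3 is true → IN Λ
[6] lift (4,10): star map gives -2.1803; window check -1.5 ≤ -2.1803 < -0.3 is false → out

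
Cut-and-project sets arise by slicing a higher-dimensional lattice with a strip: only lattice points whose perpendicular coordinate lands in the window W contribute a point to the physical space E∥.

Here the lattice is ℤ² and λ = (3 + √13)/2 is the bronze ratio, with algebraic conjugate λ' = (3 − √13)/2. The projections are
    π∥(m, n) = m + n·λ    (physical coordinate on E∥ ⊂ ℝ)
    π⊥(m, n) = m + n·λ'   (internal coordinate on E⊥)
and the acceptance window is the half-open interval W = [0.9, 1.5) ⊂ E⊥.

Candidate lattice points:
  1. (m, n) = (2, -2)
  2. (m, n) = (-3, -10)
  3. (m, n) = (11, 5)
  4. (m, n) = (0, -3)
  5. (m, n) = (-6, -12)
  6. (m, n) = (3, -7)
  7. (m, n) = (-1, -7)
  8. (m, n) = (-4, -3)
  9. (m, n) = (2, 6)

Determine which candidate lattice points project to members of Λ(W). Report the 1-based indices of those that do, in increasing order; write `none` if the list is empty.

Compute λ' = (3−√13)/2 = -0.302776, so π⊥(m,n) = m -0.302776·n.
#1 (2,-2): internal coord 2 + (-2)·λ' = +2.605551; +2.605551 ∉ [0.9, 1.5) → out
#2 (-3,-10): internal coord -3 + (-10)·λ' = +0.027756; +0.027756 ∉ [0.9, 1.5) → out
#3 (11,5): internal coord 11 + (5)·λ' = +9.486122; +9.486122 ∉ [0.9, 1.5) → out
#4 (0,-3): internal coord 0 + (-3)·λ' = +0.908327; +0.908327 ∈ [0.9, 1.5) → IN Λ
#5 (-6,-12): internal coord -6 + (-12)·λ' = -2.366692; -2.366692 ∉ [0.9, 1.5) → out
#6 (3,-7): internal coord 3 + (-7)·λ' = +5.119429; +5.119429 ∉ [0.9, 1.5) → out
#7 (-1,-7): internal coord -1 + (-7)·λ' = +1.119429; +1.119429 ∈ [0.9, 1.5) → IN Λ
#8 (-4,-3): internal coord -4 + (-3)·λ' = -3.091673; -3.091673 ∉ [0.9, 1.5) → out
#9 (2,6): internal coord 2 + (6)·λ' = +0.183346; +0.183346 ∉ [0.9, 1.5) → out

4, 7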